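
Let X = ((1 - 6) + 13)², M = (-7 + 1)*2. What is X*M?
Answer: -768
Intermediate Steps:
M = -12 (M = -6*2 = -12)
X = 64 (X = (-5 + 13)² = 8² = 64)
X*M = 64*(-12) = -768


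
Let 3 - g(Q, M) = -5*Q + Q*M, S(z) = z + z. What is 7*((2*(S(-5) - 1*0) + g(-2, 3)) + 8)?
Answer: -91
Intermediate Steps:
S(z) = 2*z
g(Q, M) = 3 + 5*Q - M*Q (g(Q, M) = 3 - (-5*Q + Q*M) = 3 - (-5*Q + M*Q) = 3 + (5*Q - M*Q) = 3 + 5*Q - M*Q)
7*((2*(S(-5) - 1*0) + g(-2, 3)) + 8) = 7*((2*(2*(-5) - 1*0) + (3 + 5*(-2) - 1*3*(-2))) + 8) = 7*((2*(-10 + 0) + (3 - 10 + 6)) + 8) = 7*((2*(-10) - 1) + 8) = 7*((-20 - 1) + 8) = 7*(-21 + 8) = 7*(-13) = -91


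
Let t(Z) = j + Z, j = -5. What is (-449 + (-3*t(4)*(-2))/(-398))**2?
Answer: 7983065104/39601 ≈ 2.0159e+5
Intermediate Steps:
t(Z) = -5 + Z
(-449 + (-3*t(4)*(-2))/(-398))**2 = (-449 + (-3*(-5 + 4)*(-2))/(-398))**2 = (-449 + (-3*(-1)*(-2))*(-1/398))**2 = (-449 + (3*(-2))*(-1/398))**2 = (-449 - 6*(-1/398))**2 = (-449 + 3/199)**2 = (-89348/199)**2 = 7983065104/39601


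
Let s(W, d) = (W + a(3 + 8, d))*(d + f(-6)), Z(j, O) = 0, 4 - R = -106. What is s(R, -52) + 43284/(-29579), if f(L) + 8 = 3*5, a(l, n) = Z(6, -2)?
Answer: -146459334/29579 ≈ -4951.5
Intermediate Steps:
R = 110 (R = 4 - 1*(-106) = 4 + 106 = 110)
a(l, n) = 0
f(L) = 7 (f(L) = -8 + 3*5 = -8 + 15 = 7)
s(W, d) = W*(7 + d) (s(W, d) = (W + 0)*(d + 7) = W*(7 + d))
s(R, -52) + 43284/(-29579) = 110*(7 - 52) + 43284/(-29579) = 110*(-45) + 43284*(-1/29579) = -4950 - 43284/29579 = -146459334/29579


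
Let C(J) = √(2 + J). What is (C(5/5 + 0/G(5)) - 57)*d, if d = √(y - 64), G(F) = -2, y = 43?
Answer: I*√21*(-57 + √3) ≈ -253.27*I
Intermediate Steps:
d = I*√21 (d = √(43 - 64) = √(-21) = I*√21 ≈ 4.5826*I)
(C(5/5 + 0/G(5)) - 57)*d = (√(2 + (5/5 + 0/(-2))) - 57)*(I*√21) = (√(2 + (5*(⅕) + 0*(-½))) - 57)*(I*√21) = (√(2 + (1 + 0)) - 57)*(I*√21) = (√(2 + 1) - 57)*(I*√21) = (√3 - 57)*(I*√21) = (-57 + √3)*(I*√21) = I*√21*(-57 + √3)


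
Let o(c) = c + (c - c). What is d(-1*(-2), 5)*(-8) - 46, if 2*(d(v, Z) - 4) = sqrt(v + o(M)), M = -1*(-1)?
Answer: -78 - 4*sqrt(3) ≈ -84.928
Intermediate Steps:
M = 1
o(c) = c (o(c) = c + 0 = c)
d(v, Z) = 4 + sqrt(1 + v)/2 (d(v, Z) = 4 + sqrt(v + 1)/2 = 4 + sqrt(1 + v)/2)
d(-1*(-2), 5)*(-8) - 46 = (4 + sqrt(1 - 1*(-2))/2)*(-8) - 46 = (4 + sqrt(1 + 2)/2)*(-8) - 46 = (4 + sqrt(3)/2)*(-8) - 46 = (-32 - 4*sqrt(3)) - 46 = -78 - 4*sqrt(3)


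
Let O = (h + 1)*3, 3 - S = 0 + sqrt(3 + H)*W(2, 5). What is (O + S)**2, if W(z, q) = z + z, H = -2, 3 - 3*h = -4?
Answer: 81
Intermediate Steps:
h = 7/3 (h = 1 - 1/3*(-4) = 1 + 4/3 = 7/3 ≈ 2.3333)
W(z, q) = 2*z
S = -1 (S = 3 - (0 + sqrt(3 - 2)*(2*2)) = 3 - (0 + sqrt(1)*4) = 3 - (0 + 1*4) = 3 - (0 + 4) = 3 - 1*4 = 3 - 4 = -1)
O = 10 (O = (7/3 + 1)*3 = (10/3)*3 = 10)
(O + S)**2 = (10 - 1)**2 = 9**2 = 81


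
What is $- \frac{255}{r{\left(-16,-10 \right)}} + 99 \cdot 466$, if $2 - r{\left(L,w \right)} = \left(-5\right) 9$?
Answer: $\frac{2168043}{47} \approx 46129.0$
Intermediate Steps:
$r{\left(L,w \right)} = 47$ ($r{\left(L,w \right)} = 2 - \left(-5\right) 9 = 2 - -45 = 2 + 45 = 47$)
$- \frac{255}{r{\left(-16,-10 \right)}} + 99 \cdot 466 = - \frac{255}{47} + 99 \cdot 466 = \left(-255\right) \frac{1}{47} + 46134 = - \frac{255}{47} + 46134 = \frac{2168043}{47}$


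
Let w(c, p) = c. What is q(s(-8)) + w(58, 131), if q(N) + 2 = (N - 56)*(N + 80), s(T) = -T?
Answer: -4168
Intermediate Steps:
q(N) = -2 + (-56 + N)*(80 + N) (q(N) = -2 + (N - 56)*(N + 80) = -2 + (-56 + N)*(80 + N))
q(s(-8)) + w(58, 131) = (-4482 + (-1*(-8))² + 24*(-1*(-8))) + 58 = (-4482 + 8² + 24*8) + 58 = (-4482 + 64 + 192) + 58 = -4226 + 58 = -4168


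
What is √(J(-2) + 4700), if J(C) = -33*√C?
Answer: √(4700 - 33*I*√2) ≈ 68.557 - 0.3404*I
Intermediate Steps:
√(J(-2) + 4700) = √(-33*I*√2 + 4700) = √(4700 - 33*I*√2)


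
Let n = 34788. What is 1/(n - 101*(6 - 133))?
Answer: 1/47615 ≈ 2.1002e-5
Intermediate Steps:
1/(n - 101*(6 - 133)) = 1/(34788 - 101*(6 - 133)) = 1/(34788 - 101*(-127)) = 1/(34788 + 12827) = 1/47615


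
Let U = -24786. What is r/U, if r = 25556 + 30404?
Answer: -27980/12393 ≈ -2.2577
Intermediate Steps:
r = 55960
r/U = 55960/(-24786) = 55960*(-1/24786) = -27980/12393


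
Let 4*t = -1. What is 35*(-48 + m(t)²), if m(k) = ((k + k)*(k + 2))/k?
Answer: -5005/4 ≈ -1251.3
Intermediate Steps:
t = -¼ (t = (¼)*(-1) = -¼ ≈ -0.25000)
m(k) = 4 + 2*k (m(k) = ((2*k)*(2 + k))/k = (2*k*(2 + k))/k = 4 + 2*k)
35*(-48 + m(t)²) = 35*(-48 + (4 + 2*(-¼))²) = 35*(-48 + (4 - ½)²) = 35*(-48 + (7/2)²) = 35*(-48 + 49/4) = 35*(-143/4) = -5005/4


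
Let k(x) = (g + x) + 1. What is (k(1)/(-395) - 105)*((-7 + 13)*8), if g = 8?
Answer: -398256/79 ≈ -5041.2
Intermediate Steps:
k(x) = 9 + x (k(x) = (8 + x) + 1 = 9 + x)
(k(1)/(-395) - 105)*((-7 + 13)*8) = ((9 + 1)/(-395) - 105)*((-7 + 13)*8) = (10*(-1/395) - 105)*(6*8) = (-2/79 - 105)*48 = -8297/79*48 = -398256/79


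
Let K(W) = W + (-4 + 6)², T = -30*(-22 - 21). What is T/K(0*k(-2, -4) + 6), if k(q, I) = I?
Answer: 129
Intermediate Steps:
T = 1290 (T = -30*(-43) = 1290)
K(W) = 4 + W (K(W) = W + 2² = W + 4 = 4 + W)
T/K(0*k(-2, -4) + 6) = 1290/(4 + (0*(-4) + 6)) = 1290/(4 + (0 + 6)) = 1290/(4 + 6) = 1290/10 = 1290*(⅒) = 129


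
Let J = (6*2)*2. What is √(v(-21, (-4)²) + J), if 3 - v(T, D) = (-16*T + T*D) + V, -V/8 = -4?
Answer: I*√5 ≈ 2.2361*I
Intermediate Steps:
J = 24 (J = 12*2 = 24)
V = 32 (V = -8*(-4) = 32)
v(T, D) = -29 + 16*T - D*T (v(T, D) = 3 - ((-16*T + T*D) + 32) = 3 - ((-16*T + D*T) + 32) = 3 - (32 - 16*T + D*T) = 3 + (-32 + 16*T - D*T) = -29 + 16*T - D*T)
√(v(-21, (-4)²) + J) = √((-29 + 16*(-21) - 1*(-4)²*(-21)) + 24) = √((-29 - 336 - 1*16*(-21)) + 24) = √((-29 - 336 + 336) + 24) = √(-29 + 24) = √(-5) = I*√5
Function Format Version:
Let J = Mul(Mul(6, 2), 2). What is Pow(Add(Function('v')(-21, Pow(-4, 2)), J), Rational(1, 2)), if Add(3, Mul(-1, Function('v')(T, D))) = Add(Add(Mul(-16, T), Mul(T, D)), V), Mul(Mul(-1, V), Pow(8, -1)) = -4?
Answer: Mul(I, Pow(5, Rational(1, 2))) ≈ Mul(2.2361, I)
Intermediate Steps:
J = 24 (J = Mul(12, 2) = 24)
V = 32 (V = Mul(-8, -4) = 32)
Function('v')(T, D) = Add(-29, Mul(16, T), Mul(-1, D, T)) (Function('v')(T, D) = Add(3, Mul(-1, Add(Add(Mul(-16, T), Mul(T, D)), 32))) = Add(3, Mul(-1, Add(Add(Mul(-16, T), Mul(D, T)), 32))) = Add(3, Mul(-1, Add(32, Mul(-16, T), Mul(D, T)))) = Add(3, Add(-32, Mul(16, T), Mul(-1, D, T))) = Add(-29, Mul(16, T), Mul(-1, D, T)))
Pow(Add(Function('v')(-21, Pow(-4, 2)), J), Rational(1, 2)) = Pow(Add(Add(-29, Mul(16, -21), Mul(-1, Pow(-4, 2), -21)), 24), Rational(1, 2)) = Pow(Add(Add(-29, -336, Mul(-1, 16, -21)), 24), Rational(1, 2)) = Pow(Add(Add(-29, -336, 336), 24), Rational(1, 2)) = Pow(Add(-29, 24), Rational(1, 2)) = Pow(-5, Rational(1, 2)) = Mul(I, Pow(5, Rational(1, 2)))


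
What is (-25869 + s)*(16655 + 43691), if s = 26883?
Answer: 61190844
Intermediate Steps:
(-25869 + s)*(16655 + 43691) = (-25869 + 26883)*(16655 + 43691) = 1014*60346 = 61190844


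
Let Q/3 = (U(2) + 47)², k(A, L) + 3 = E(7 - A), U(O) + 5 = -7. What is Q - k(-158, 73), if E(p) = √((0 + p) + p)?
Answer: 3678 - √330 ≈ 3659.8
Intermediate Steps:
U(O) = -12 (U(O) = -5 - 7 = -12)
E(p) = √2*√p (E(p) = √(p + p) = √(2*p) = √2*√p)
k(A, L) = -3 + √2*√(7 - A)
Q = 3675 (Q = 3*(-12 + 47)² = 3*35² = 3*1225 = 3675)
Q - k(-158, 73) = 3675 - (-3 + √(14 - 2*(-158))) = 3675 - (-3 + √(14 + 316)) = 3675 - (-3 + √330) = 3675 + (3 - √330) = 3678 - √330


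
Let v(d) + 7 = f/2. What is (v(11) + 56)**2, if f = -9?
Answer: 7921/4 ≈ 1980.3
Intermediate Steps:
v(d) = -23/2 (v(d) = -7 - 9/2 = -23/2)
(v(11) + 56)**2 = (-23/2 + 56)**2 = (89/2)**2 = 7921/4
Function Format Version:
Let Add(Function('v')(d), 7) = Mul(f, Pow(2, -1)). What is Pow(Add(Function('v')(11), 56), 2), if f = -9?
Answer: Rational(7921, 4) ≈ 1980.3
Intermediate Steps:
Function('v')(d) = Rational(-23, 2) (Function('v')(d) = Add(-7, Mul(-9, Pow(2, -1))) = Add(-7, Mul(-9, Rational(1, 2))) = Add(-7, Rational(-9, 2)) = Rational(-23, 2))
Pow(Add(Function('v')(11), 56), 2) = Pow(Add(Rational(-23, 2), 56), 2) = Pow(Rational(89, 2), 2) = Rational(7921, 4)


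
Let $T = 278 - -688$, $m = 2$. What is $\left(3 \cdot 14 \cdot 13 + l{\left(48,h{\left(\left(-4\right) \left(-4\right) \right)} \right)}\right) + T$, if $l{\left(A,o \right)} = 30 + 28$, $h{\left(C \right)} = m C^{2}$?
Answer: $1570$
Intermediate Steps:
$h{\left(C \right)} = 2 C^{2}$
$l{\left(A,o \right)} = 58$
$T = 966$ ($T = 278 + 688 = 966$)
$\left(3 \cdot 14 \cdot 13 + l{\left(48,h{\left(\left(-4\right) \left(-4\right) \right)} \right)}\right) + T = \left(3 \cdot 14 \cdot 13 + 58\right) + 966 = \left(42 \cdot 13 + 58\right) + 966 = \left(546 + 58\right) + 966 = 604 + 966 = 1570$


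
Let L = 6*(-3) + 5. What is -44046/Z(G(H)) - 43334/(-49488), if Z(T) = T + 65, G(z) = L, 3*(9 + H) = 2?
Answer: -272186885/321672 ≈ -846.16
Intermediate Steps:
L = -13 (L = -18 + 5 = -13)
H = -25/3 (H = -9 + (1/3)*2 = -9 + 2/3 = -25/3 ≈ -8.3333)
G(z) = -13
Z(T) = 65 + T
-44046/Z(G(H)) - 43334/(-49488) = -44046/(65 - 13) - 43334/(-49488) = -44046/52 - 43334*(-1/49488) = -44046*1/52 + 21667/24744 = -22023/26 + 21667/24744 = -272186885/321672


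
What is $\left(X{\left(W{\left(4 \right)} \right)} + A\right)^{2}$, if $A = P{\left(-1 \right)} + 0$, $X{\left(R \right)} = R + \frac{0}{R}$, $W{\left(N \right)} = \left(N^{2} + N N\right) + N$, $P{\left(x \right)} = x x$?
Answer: $1369$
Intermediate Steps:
$P{\left(x \right)} = x^{2}$
$W{\left(N \right)} = N + 2 N^{2}$ ($W{\left(N \right)} = \left(N^{2} + N^{2}\right) + N = 2 N^{2} + N = N + 2 N^{2}$)
$X{\left(R \right)} = R$ ($X{\left(R \right)} = R + 0 = R$)
$A = 1$ ($A = \left(-1\right)^{2} + 0 = 1 + 0 = 1$)
$\left(X{\left(W{\left(4 \right)} \right)} + A\right)^{2} = \left(4 \left(1 + 2 \cdot 4\right) + 1\right)^{2} = \left(4 \left(1 + 8\right) + 1\right)^{2} = \left(4 \cdot 9 + 1\right)^{2} = \left(36 + 1\right)^{2} = 37^{2} = 1369$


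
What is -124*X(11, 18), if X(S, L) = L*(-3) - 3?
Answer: 7068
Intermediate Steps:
X(S, L) = -3 - 3*L (X(S, L) = -3*L - 3 = -3 - 3*L)
-124*X(11, 18) = -124*(-3 - 3*18) = -124*(-3 - 54) = -124*(-57) = 7068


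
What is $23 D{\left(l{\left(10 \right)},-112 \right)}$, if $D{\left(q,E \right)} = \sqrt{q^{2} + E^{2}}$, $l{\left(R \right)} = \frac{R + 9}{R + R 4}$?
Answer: $\frac{23 \sqrt{31360361}}{50} \approx 2576.0$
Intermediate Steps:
$l{\left(R \right)} = \frac{9 + R}{5 R}$ ($l{\left(R \right)} = \frac{9 + R}{R + 4 R} = \frac{9 + R}{5 R}$)
$D{\left(q,E \right)} = \sqrt{E^{2} + q^{2}}$
$23 D{\left(l{\left(10 \right)},-112 \right)} = 23 \sqrt{\left(-112\right)^{2} + \left(\frac{9 + 10}{5 \cdot 10}\right)^{2}} = 23 \sqrt{12544 + \left(\frac{1}{5} \cdot \frac{1}{10} \cdot 19\right)^{2}} = 23 \sqrt{12544 + \left(\frac{19}{50}\right)^{2}} = 23 \sqrt{12544 + \frac{361}{2500}} = 23 \sqrt{\frac{31360361}{2500}} = 23 \frac{\sqrt{31360361}}{50} = \frac{23 \sqrt{31360361}}{50}$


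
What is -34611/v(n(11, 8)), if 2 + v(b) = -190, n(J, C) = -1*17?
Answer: 11537/64 ≈ 180.27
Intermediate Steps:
n(J, C) = -17
v(b) = -192 (v(b) = -2 - 190 = -192)
-34611/v(n(11, 8)) = -34611/(-192) = -34611*(-1/192) = 11537/64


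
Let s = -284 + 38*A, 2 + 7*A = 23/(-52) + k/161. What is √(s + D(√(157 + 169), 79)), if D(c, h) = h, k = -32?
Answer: I*√3843357362/4186 ≈ 14.81*I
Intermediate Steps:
A = -22111/58604 (A = -2/7 + (23/(-52) - 32/161)/7 = -2/7 + (23*(-1/52) - 32*1/161)/7 = -2/7 + (-23/52 - 32/161)/7 = -2/7 + (⅐)*(-5367/8372) = -2/7 - 5367/58604 = -22111/58604 ≈ -0.37730)
s = -8741877/29302 (s = -284 + 38*(-22111/58604) = -284 - 420109/29302 = -8741877/29302 ≈ -298.34)
√(s + D(√(157 + 169), 79)) = √(-8741877/29302 + 79) = √(-6427019/29302) = I*√3843357362/4186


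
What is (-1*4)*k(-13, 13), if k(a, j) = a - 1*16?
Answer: 116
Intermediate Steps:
k(a, j) = -16 + a (k(a, j) = a - 16 = -16 + a)
(-1*4)*k(-13, 13) = (-1*4)*(-16 - 13) = -4*(-29) = 116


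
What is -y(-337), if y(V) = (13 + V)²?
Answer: -104976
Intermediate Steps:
-y(-337) = -(13 - 337)² = -1*(-324)² = -1*104976 = -104976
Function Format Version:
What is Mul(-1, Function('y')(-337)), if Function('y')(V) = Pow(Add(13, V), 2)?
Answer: -104976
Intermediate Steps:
Mul(-1, Function('y')(-337)) = Mul(-1, Pow(Add(13, -337), 2)) = Mul(-1, Pow(-324, 2)) = Mul(-1, 104976) = -104976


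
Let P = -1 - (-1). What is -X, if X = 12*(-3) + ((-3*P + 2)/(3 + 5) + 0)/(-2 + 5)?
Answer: 431/12 ≈ 35.917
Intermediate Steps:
P = 0 (P = -1 - 1*(-1) = -1 + 1 = 0)
X = -431/12 (X = 12*(-3) + ((-3*0 + 2)/(3 + 5) + 0)/(-2 + 5) = -36 + ((0 + 2)/8 + 0)/3 = -36 + (2*(⅛) + 0)*(⅓) = -36 + (¼ + 0)*(⅓) = -36 + (¼)*(⅓) = -36 + 1/12 = -431/12 ≈ -35.917)
-X = -1*(-431/12) = 431/12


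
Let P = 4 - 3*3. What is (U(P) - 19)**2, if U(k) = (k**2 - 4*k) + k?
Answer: 441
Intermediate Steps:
P = -5 (P = 4 - 9 = -5)
U(k) = k**2 - 3*k
(U(P) - 19)**2 = (-5*(-3 - 5) - 19)**2 = (-5*(-8) - 19)**2 = (40 - 19)**2 = 21**2 = 441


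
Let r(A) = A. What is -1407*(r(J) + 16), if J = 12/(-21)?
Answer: -21708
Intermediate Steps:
J = -4/7 (J = 12*(-1/21) = -4/7 ≈ -0.57143)
-1407*(r(J) + 16) = -1407*(-4/7 + 16) = -1407*108/7 = -21708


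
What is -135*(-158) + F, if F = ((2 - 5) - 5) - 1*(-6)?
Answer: 21328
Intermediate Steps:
F = -2 (F = (-3 - 5) + 6 = -8 + 6 = -2)
-135*(-158) + F = -135*(-158) - 2 = 21330 - 2 = 21328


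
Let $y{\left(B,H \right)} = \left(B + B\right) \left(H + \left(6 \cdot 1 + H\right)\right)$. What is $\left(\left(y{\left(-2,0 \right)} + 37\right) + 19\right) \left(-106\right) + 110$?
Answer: $-3282$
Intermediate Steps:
$y{\left(B,H \right)} = 2 B \left(6 + 2 H\right)$ ($y{\left(B,H \right)} = 2 B \left(H + \left(6 + H\right)\right) = 2 B \left(6 + 2 H\right)$)
$\left(\left(y{\left(-2,0 \right)} + 37\right) + 19\right) \left(-106\right) + 110 = \left(\left(4 \left(-2\right) \left(3 + 0\right) + 37\right) + 19\right) \left(-106\right) + 110 = \left(\left(4 \left(-2\right) 3 + 37\right) + 19\right) \left(-106\right) + 110 = \left(\left(-24 + 37\right) + 19\right) \left(-106\right) + 110 = \left(13 + 19\right) \left(-106\right) + 110 = 32 \left(-106\right) + 110 = -3392 + 110 = -3282$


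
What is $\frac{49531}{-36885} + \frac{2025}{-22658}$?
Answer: $- \frac{1196965523}{835740330} \approx -1.4322$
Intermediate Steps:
$\frac{49531}{-36885} + \frac{2025}{-22658} = 49531 \left(- \frac{1}{36885}\right) + 2025 \left(- \frac{1}{22658}\right) = - \frac{49531}{36885} - \frac{2025}{22658} = - \frac{1196965523}{835740330}$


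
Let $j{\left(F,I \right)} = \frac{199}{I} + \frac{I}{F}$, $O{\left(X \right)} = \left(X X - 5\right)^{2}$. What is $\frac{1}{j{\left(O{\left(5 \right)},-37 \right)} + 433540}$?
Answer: $\frac{14800}{6416311031} \approx 2.3066 \cdot 10^{-6}$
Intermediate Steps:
$O{\left(X \right)} = \left(-5 + X^{2}\right)^{2}$ ($O{\left(X \right)} = \left(X^{2} - 5\right)^{2} = \left(-5 + X^{2}\right)^{2}$)
$\frac{1}{j{\left(O{\left(5 \right)},-37 \right)} + 433540} = \frac{1}{\left(\frac{199}{-37} - \frac{37}{\left(-5 + 5^{2}\right)^{2}}\right) + 433540} = \frac{1}{\left(199 \left(- \frac{1}{37}\right) - \frac{37}{\left(-5 + 25\right)^{2}}\right) + 433540} = \frac{1}{\left(- \frac{199}{37} - \frac{37}{20^{2}}\right) + 433540} = \frac{1}{\left(- \frac{199}{37} - \frac{37}{400}\right) + 433540} = \frac{1}{- \frac{80969}{14800} + 433540} = \frac{1}{\frac{6416311031}{14800}} = \frac{14800}{6416311031}$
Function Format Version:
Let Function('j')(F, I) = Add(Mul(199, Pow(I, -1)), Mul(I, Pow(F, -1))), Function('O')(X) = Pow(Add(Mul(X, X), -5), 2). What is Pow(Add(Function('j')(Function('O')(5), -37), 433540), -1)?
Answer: Rational(14800, 6416311031) ≈ 2.3066e-6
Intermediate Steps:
Function('O')(X) = Pow(Add(-5, Pow(X, 2)), 2) (Function('O')(X) = Pow(Add(Pow(X, 2), -5), 2) = Pow(Add(-5, Pow(X, 2)), 2))
Pow(Add(Function('j')(Function('O')(5), -37), 433540), -1) = Pow(Add(Add(Mul(199, Pow(-37, -1)), Mul(-37, Pow(Pow(Add(-5, Pow(5, 2)), 2), -1))), 433540), -1) = Pow(Add(Add(Mul(199, Rational(-1, 37)), Mul(-37, Pow(Pow(Add(-5, 25), 2), -1))), 433540), -1) = Pow(Add(Add(Rational(-199, 37), Mul(-37, Pow(Pow(20, 2), -1))), 433540), -1) = Pow(Add(Add(Rational(-199, 37), Mul(-37, Pow(400, -1))), 433540), -1) = Pow(Add(Add(Rational(-199, 37), Mul(-37, Rational(1, 400))), 433540), -1) = Pow(Add(Add(Rational(-199, 37), Rational(-37, 400)), 433540), -1) = Pow(Add(Rational(-80969, 14800), 433540), -1) = Pow(Rational(6416311031, 14800), -1) = Rational(14800, 6416311031)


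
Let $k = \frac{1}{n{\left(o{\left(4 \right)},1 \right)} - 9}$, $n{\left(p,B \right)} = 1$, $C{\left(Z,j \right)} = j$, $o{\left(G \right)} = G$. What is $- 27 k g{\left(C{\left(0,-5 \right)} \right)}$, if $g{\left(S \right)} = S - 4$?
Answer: $- \frac{243}{8} \approx -30.375$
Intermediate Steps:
$g{\left(S \right)} = -4 + S$
$k = - \frac{1}{8}$ ($k = \frac{1}{1 - 9} = \frac{1}{-8} = - \frac{1}{8} \approx -0.125$)
$- 27 k g{\left(C{\left(0,-5 \right)} \right)} = \left(-27\right) \left(- \frac{1}{8}\right) \left(-4 - 5\right) = \frac{27}{8} \left(-9\right) = - \frac{243}{8}$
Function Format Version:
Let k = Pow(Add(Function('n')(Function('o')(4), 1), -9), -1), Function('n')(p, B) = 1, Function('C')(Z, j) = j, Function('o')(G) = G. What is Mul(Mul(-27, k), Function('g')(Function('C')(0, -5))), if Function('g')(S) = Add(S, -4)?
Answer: Rational(-243, 8) ≈ -30.375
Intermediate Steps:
Function('g')(S) = Add(-4, S)
k = Rational(-1, 8) (k = Pow(Add(1, -9), -1) = Pow(-8, -1) = Rational(-1, 8) ≈ -0.12500)
Mul(Mul(-27, k), Function('g')(Function('C')(0, -5))) = Mul(Mul(-27, Rational(-1, 8)), Add(-4, -5)) = Mul(Rational(27, 8), -9) = Rational(-243, 8)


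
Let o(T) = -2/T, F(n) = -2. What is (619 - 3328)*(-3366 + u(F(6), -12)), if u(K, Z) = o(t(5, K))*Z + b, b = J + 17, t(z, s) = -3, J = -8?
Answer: 9115785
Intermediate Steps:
b = 9 (b = -8 + 17 = 9)
u(K, Z) = 9 + 2*Z/3 (u(K, Z) = (-2/(-3))*Z + 9 = (-2*(-⅓))*Z + 9 = 2*Z/3 + 9 = 9 + 2*Z/3)
(619 - 3328)*(-3366 + u(F(6), -12)) = (619 - 3328)*(-3366 + (9 + (⅔)*(-12))) = -2709*(-3366 + (9 - 8)) = -2709*(-3366 + 1) = -2709*(-3365) = 9115785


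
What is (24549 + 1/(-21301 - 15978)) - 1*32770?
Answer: -306470660/37279 ≈ -8221.0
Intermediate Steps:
(24549 + 1/(-21301 - 15978)) - 1*32770 = (24549 + 1/(-37279)) - 32770 = (24549 - 1/37279) - 32770 = 915162170/37279 - 32770 = -306470660/37279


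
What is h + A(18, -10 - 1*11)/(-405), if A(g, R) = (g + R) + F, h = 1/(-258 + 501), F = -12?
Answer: 10/243 ≈ 0.041152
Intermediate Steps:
h = 1/243 ≈ 0.0041152
A(g, R) = -12 + R + g (A(g, R) = (g + R) - 12 = (R + g) - 12 = -12 + R + g)
h + A(18, -10 - 1*11)/(-405) = 1/243 + (-12 + (-10 - 1*11) + 18)/(-405) = 1/243 + (-12 + (-10 - 11) + 18)*(-1/405) = 1/243 + (-12 - 21 + 18)*(-1/405) = 1/243 - 15*(-1/405) = 1/243 + 1/27 = 10/243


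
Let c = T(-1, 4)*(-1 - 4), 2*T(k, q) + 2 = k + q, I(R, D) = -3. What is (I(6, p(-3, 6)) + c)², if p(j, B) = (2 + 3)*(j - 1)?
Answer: 121/4 ≈ 30.250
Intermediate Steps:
p(j, B) = -5 + 5*j (p(j, B) = 5*(-1 + j) = -5 + 5*j)
T(k, q) = -1 + k/2 + q/2 (T(k, q) = -1 + (k + q)/2 = -1 + (k/2 + q/2) = -1 + k/2 + q/2)
c = -5/2 (c = (-1 + (½)*(-1) + (½)*4)*(-1 - 4) = (-1 - ½ + 2)*(-5) = (½)*(-5) = -5/2 ≈ -2.5000)
(I(6, p(-3, 6)) + c)² = (-3 - 5/2)² = (-11/2)² = 121/4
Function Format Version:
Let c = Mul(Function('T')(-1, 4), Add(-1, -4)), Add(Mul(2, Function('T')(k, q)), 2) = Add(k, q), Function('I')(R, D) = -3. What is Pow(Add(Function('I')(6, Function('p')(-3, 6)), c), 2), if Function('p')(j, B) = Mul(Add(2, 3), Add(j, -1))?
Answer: Rational(121, 4) ≈ 30.250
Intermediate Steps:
Function('p')(j, B) = Add(-5, Mul(5, j)) (Function('p')(j, B) = Mul(5, Add(-1, j)) = Add(-5, Mul(5, j)))
Function('T')(k, q) = Add(-1, Mul(Rational(1, 2), k), Mul(Rational(1, 2), q)) (Function('T')(k, q) = Add(-1, Mul(Rational(1, 2), Add(k, q))) = Add(-1, Add(Mul(Rational(1, 2), k), Mul(Rational(1, 2), q))) = Add(-1, Mul(Rational(1, 2), k), Mul(Rational(1, 2), q)))
c = Rational(-5, 2) (c = Mul(Add(-1, Mul(Rational(1, 2), -1), Mul(Rational(1, 2), 4)), Add(-1, -4)) = Mul(Add(-1, Rational(-1, 2), 2), -5) = Mul(Rational(1, 2), -5) = Rational(-5, 2) ≈ -2.5000)
Pow(Add(Function('I')(6, Function('p')(-3, 6)), c), 2) = Pow(Add(-3, Rational(-5, 2)), 2) = Pow(Rational(-11, 2), 2) = Rational(121, 4)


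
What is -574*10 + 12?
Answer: -5728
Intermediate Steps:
-574*10 + 12 = -82*70 + 12 = -5740 + 12 = -5728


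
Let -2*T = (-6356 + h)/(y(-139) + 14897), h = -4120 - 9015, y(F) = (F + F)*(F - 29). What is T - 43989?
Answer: -5419513287/123202 ≈ -43989.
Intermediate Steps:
y(F) = 2*F*(-29 + F) (y(F) = (2*F)*(-29 + F) = 2*F*(-29 + F))
h = -13135
T = 19491/123202 (T = -(-6356 - 13135)/(2*(2*(-139)*(-29 - 139) + 14897)) = -(-19491)/(2*(2*(-139)*(-168) + 14897)) = -(-19491)/(2*(46704 + 14897)) = -(-19491)/(2*61601) = -½*(-19491/61601) = 19491/123202 ≈ 0.15820)
T - 43989 = 19491/123202 - 43989 = -5419513287/123202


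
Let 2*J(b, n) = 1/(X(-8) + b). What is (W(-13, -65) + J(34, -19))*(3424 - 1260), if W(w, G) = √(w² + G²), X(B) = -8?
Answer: 541/13 + 28132*√26 ≈ 1.4349e+5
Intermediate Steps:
W(w, G) = √(G² + w²)
J(b, n) = 1/(2*(-8 + b))
(W(-13, -65) + J(34, -19))*(3424 - 1260) = (√((-65)² + (-13)²) + 1/(2*(-8 + 34)))*(3424 - 1260) = (√(4225 + 169) + (½)/26)*2164 = (√4394 + (½)*(1/26))*2164 = (13*√26 + 1/52)*2164 = (1/52 + 13*√26)*2164 = 541/13 + 28132*√26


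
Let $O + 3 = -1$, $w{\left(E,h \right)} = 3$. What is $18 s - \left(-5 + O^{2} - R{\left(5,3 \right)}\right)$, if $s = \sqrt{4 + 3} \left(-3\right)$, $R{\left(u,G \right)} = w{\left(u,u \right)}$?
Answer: $-8 - 54 \sqrt{7} \approx -150.87$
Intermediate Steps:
$R{\left(u,G \right)} = 3$
$O = -4$ ($O = -3 - 1 = -4$)
$s = - 3 \sqrt{7}$ ($s = \sqrt{7} \left(-3\right) = - 3 \sqrt{7} \approx -7.9373$)
$18 s - \left(-5 + O^{2} - R{\left(5,3 \right)}\right) = 18 \left(- 3 \sqrt{7}\right) + \left(- (\left(-4\right)^{2} - 3) + 5\right) = - 54 \sqrt{7} + \left(- (16 - 3) + 5\right) = - 54 \sqrt{7} + \left(\left(-1\right) 13 + 5\right) = - 54 \sqrt{7} + \left(-13 + 5\right) = - 54 \sqrt{7} - 8 = -8 - 54 \sqrt{7}$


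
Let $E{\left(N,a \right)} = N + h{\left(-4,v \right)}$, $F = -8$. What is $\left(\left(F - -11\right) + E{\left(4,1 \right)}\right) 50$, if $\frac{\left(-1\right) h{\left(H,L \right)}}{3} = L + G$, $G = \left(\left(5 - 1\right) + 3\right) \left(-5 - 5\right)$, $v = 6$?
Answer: $9950$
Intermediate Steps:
$G = -70$ ($G = \left(\left(5 - 1\right) + 3\right) \left(-10\right) = \left(4 + 3\right) \left(-10\right) = 7 \left(-10\right) = -70$)
$h{\left(H,L \right)} = 210 - 3 L$ ($h{\left(H,L \right)} = - 3 \left(L - 70\right) = - 3 \left(-70 + L\right) = 210 - 3 L$)
$E{\left(N,a \right)} = 192 + N$ ($E{\left(N,a \right)} = N + \left(210 - 18\right) = N + 192 = 192 + N$)
$\left(\left(F - -11\right) + E{\left(4,1 \right)}\right) 50 = \left(\left(-8 - -11\right) + \left(192 + 4\right)\right) 50 = \left(\left(-8 + 11\right) + 196\right) 50 = \left(3 + 196\right) 50 = 199 \cdot 50 = 9950$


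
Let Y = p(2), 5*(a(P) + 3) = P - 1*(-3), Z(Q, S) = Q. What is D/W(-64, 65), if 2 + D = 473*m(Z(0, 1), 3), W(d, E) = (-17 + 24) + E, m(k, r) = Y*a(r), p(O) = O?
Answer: -2131/90 ≈ -23.678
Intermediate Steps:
a(P) = -12/5 + P/5 (a(P) = -3 + (P - 1*(-3))/5 = -3 + (P + 3)/5 = -3 + (3 + P)/5 = -3 + (⅗ + P/5) = -12/5 + P/5)
Y = 2
m(k, r) = -24/5 + 2*r/5 (m(k, r) = 2*(-12/5 + r/5) = -24/5 + 2*r/5)
W(d, E) = 7 + E
D = -8524/5 (D = -2 + 473*(-24/5 + (⅖)*3) = -2 + 473*(-24/5 + 6/5) = -2 + 473*(-18/5) = -2 - 8514/5 = -8524/5 ≈ -1704.8)
D/W(-64, 65) = -8524/(5*(7 + 65)) = -8524/5/72 = -8524/5*1/72 = -2131/90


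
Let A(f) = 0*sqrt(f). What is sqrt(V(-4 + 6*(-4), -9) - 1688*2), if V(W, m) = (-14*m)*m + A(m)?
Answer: I*sqrt(4510) ≈ 67.156*I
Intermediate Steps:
A(f) = 0
V(W, m) = -14*m**2 (V(W, m) = (-14*m)*m + 0 = -14*m**2 + 0 = -14*m**2)
sqrt(V(-4 + 6*(-4), -9) - 1688*2) = sqrt(-14*(-9)**2 - 1688*2) = sqrt(-14*81 - 3376) = sqrt(-1134 - 3376) = sqrt(-4510) = I*sqrt(4510)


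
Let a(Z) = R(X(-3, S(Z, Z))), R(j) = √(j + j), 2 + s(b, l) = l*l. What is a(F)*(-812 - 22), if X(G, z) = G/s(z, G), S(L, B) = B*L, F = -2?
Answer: -834*I*√42/7 ≈ -772.13*I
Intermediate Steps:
s(b, l) = -2 + l² (s(b, l) = -2 + l*l = -2 + l²)
X(G, z) = G/(-2 + G²)
R(j) = √2*√j (R(j) = √(2*j) = √2*√j)
a(Z) = I*√42/7 (a(Z) = √2*√(-3/(-2 + (-3)²)) = √2*√(-3/(-2 + 9)) = √2*√(-3/7) = √2*(I*√21/7) = I*√42/7)
a(F)*(-812 - 22) = (I*√42/7)*(-812 - 22) = (I*√42/7)*(-834) = -834*I*√42/7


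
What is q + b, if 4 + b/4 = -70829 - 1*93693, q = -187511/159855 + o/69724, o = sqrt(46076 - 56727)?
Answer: -105201402431/159855 + I*sqrt(10651)/69724 ≈ -6.5811e+5 + 0.0014802*I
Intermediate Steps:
o = I*sqrt(10651) (o = sqrt(-10651) = I*sqrt(10651) ≈ 103.2*I)
q = -187511/159855 + I*sqrt(10651)/69724 (q = -187511/159855 + (I*sqrt(10651))/69724 = -187511*1/159855 + (I*sqrt(10651))*(1/69724) = -187511/159855 + I*sqrt(10651)/69724 ≈ -1.173 + 0.0014802*I)
b = -658104 (b = -16 + 4*(-70829 - 1*93693) = -16 + 4*(-70829 - 93693) = -16 + 4*(-164522) = -16 - 658088 = -658104)
q + b = (-187511/159855 + I*sqrt(10651)/69724) - 658104 = -105201402431/159855 + I*sqrt(10651)/69724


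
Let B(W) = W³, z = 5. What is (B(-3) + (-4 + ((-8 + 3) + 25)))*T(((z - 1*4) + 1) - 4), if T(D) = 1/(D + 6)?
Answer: -11/4 ≈ -2.7500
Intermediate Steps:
T(D) = 1/(6 + D)
(B(-3) + (-4 + ((-8 + 3) + 25)))*T(((z - 1*4) + 1) - 4) = ((-3)³ + (-4 + ((-8 + 3) + 25)))/(6 + (((5 - 1*4) + 1) - 4)) = (-27 + (-4 + (-5 + 25)))/(6 + (((5 - 4) + 1) - 4)) = (-27 + (-4 + 20))/(6 + ((1 + 1) - 4)) = (-27 + 16)/(6 + (2 - 4)) = -11/(6 - 2) = -11/4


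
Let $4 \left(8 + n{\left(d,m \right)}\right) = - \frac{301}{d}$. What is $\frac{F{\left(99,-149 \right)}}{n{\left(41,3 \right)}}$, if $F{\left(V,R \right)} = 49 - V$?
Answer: $\frac{8200}{1613} \approx 5.0837$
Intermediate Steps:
$n{\left(d,m \right)} = -8 - \frac{301}{4 d}$ ($n{\left(d,m \right)} = -8 + \frac{\left(-301\right) \frac{1}{d}}{4} = -8 - \frac{301}{4 d}$)
$\frac{F{\left(99,-149 \right)}}{n{\left(41,3 \right)}} = \frac{49 - 99}{-8 - \frac{301}{4 \cdot 41}} = \frac{49 - 99}{-8 - \frac{301}{164}} = - \frac{50}{-8 - \frac{301}{164}} = - \frac{50}{- \frac{1613}{164}} = \left(-50\right) \left(- \frac{164}{1613}\right) = \frac{8200}{1613}$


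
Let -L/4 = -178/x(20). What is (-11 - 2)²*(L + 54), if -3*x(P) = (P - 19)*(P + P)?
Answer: 507/5 ≈ 101.40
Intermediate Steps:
x(P) = -2*P*(-19 + P)/3 (x(P) = -(P - 19)*(P + P)/3 = -(-19 + P)*2*P/3 = -2*P*(-19 + P)/3)
L = -267/5 (L = -(-712)/((⅔)*20*(19 - 1*20)) = -(-712)/((⅔)*20*(19 - 20)) = -(-712)/((⅔)*20*(-1)) = -(-712)/(-40/3) = -(-712)*(-3)/40 = -4*267/20 = -267/5 ≈ -53.400)
(-11 - 2)²*(L + 54) = (-11 - 2)²*(-267/5 + 54) = (-13)²*(⅗) = 169*(⅗) = 507/5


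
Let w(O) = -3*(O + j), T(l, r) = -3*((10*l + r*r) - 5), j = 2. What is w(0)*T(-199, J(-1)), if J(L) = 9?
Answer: -34452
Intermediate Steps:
T(l, r) = 15 - 30*l - 3*r**2 (T(l, r) = -3*((10*l + r**2) - 5) = -3*((r**2 + 10*l) - 5) = -3*(-5 + r**2 + 10*l) = 15 - 30*l - 3*r**2)
w(O) = -6 - 3*O (w(O) = -3*(O + 2) = -3*(2 + O) = -6 - 3*O)
w(0)*T(-199, J(-1)) = (-6 - 3*0)*(15 - 30*(-199) - 3*9**2) = (-6 + 0)*(15 + 5970 - 3*81) = -6*(15 + 5970 - 243) = -6*5742 = -34452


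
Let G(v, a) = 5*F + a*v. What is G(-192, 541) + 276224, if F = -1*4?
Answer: 172332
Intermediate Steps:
F = -4
G(v, a) = -20 + a*v (G(v, a) = 5*(-4) + a*v = -20 + a*v)
G(-192, 541) + 276224 = (-20 + 541*(-192)) + 276224 = (-20 - 103872) + 276224 = -103892 + 276224 = 172332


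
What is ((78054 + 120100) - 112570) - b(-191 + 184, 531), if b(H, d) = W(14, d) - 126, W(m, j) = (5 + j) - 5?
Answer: 85179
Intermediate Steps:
W(m, j) = j
b(H, d) = -126 + d (b(H, d) = d - 126 = -126 + d)
((78054 + 120100) - 112570) - b(-191 + 184, 531) = ((78054 + 120100) - 112570) - (-126 + 531) = (198154 - 112570) - 1*405 = 85584 - 405 = 85179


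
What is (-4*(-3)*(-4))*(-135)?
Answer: 6480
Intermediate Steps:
(-4*(-3)*(-4))*(-135) = (12*(-4))*(-135) = -48*(-135) = 6480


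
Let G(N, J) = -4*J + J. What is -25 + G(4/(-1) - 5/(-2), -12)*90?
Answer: 3215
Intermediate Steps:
G(N, J) = -3*J
-25 + G(4/(-1) - 5/(-2), -12)*90 = -25 - 3*(-12)*90 = -25 + 36*90 = -25 + 3240 = 3215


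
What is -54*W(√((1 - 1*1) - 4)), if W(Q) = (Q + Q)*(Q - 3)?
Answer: 432 + 648*I ≈ 432.0 + 648.0*I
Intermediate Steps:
W(Q) = 2*Q*(-3 + Q) (W(Q) = (2*Q)*(-3 + Q) = 2*Q*(-3 + Q))
-54*W(√((1 - 1*1) - 4)) = -108*√((1 - 1*1) - 4)*(-3 + √((1 - 1*1) - 4)) = -108*√((1 - 1) - 4)*(-3 + √((1 - 1) - 4)) = -108*√(0 - 4)*(-3 + √(0 - 4)) = -108*√(-4)*(-3 + √(-4)) = -108*2*I*(-3 + 2*I) = -216*I*(-3 + 2*I)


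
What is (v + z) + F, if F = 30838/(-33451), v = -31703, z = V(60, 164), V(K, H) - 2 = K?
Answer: -1058453929/33451 ≈ -31642.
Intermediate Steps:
V(K, H) = 2 + K
z = 62 (z = 2 + 60 = 62)
F = -30838/33451 (F = 30838*(-1/33451) = -30838/33451 ≈ -0.92189)
(v + z) + F = (-31703 + 62) - 30838/33451 = -31641 - 30838/33451 = -1058453929/33451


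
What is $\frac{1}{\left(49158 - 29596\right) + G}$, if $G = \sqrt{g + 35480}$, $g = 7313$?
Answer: $\frac{19562}{382629051} - \frac{\sqrt{42793}}{382629051} \approx 5.0585 \cdot 10^{-5}$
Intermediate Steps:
$G = \sqrt{42793}$ ($G = \sqrt{7313 + 35480} = \sqrt{42793} \approx 206.86$)
$\frac{1}{\left(49158 - 29596\right) + G} = \frac{1}{\left(49158 - 29596\right) + \sqrt{42793}} = \frac{1}{19562 + \sqrt{42793}}$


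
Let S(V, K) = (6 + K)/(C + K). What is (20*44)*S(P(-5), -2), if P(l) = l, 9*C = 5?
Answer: -31680/13 ≈ -2436.9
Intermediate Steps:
C = 5/9 (C = (1/9)*5 = 5/9 ≈ 0.55556)
S(V, K) = (6 + K)/(5/9 + K)
(20*44)*S(P(-5), -2) = (20*44)*(9*(6 - 2)/(5 + 9*(-2))) = 880*(9*4/(5 - 18)) = 880*(9*4/(-13)) = 880*(9*(-1/13)*4) = 880*(-36/13) = -31680/13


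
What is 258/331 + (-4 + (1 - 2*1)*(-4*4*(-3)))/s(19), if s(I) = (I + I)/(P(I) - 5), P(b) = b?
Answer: -115582/6289 ≈ -18.378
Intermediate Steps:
s(I) = 2*I/(-5 + I) (s(I) = (I + I)/(I - 5) = (2*I)/(-5 + I) = 2*I/(-5 + I))
258/331 + (-4 + (1 - 2*1)*(-4*4*(-3)))/s(19) = 258/331 + (-4 + (1 - 2*1)*(-4*4*(-3)))/((2*19/(-5 + 19))) = 258*(1/331) + (-4 + (1 - 2)*(-16*(-3)))/((2*19/14)) = 258/331 + (-4 - 1*48)/((2*19*(1/14))) = 258/331 + (-4 - 48)/(19/7) = 258/331 - 52*7/19 = 258/331 - 364/19 = -115582/6289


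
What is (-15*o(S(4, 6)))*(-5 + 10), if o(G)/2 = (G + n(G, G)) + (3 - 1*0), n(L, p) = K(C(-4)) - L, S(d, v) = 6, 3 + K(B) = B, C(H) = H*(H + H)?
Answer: -4800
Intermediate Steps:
C(H) = 2*H**2 (C(H) = H*(2*H) = 2*H**2)
K(B) = -3 + B
n(L, p) = 29 - L (n(L, p) = (-3 + 2*(-4)**2) - L = (-3 + 2*16) - L = (-3 + 32) - L = 29 - L)
o(G) = 64 (o(G) = 2*((G + (29 - G)) + (3 - 1*0)) = 2*(29 + (3 + 0)) = 2*(29 + 3) = 2*32 = 64)
(-15*o(S(4, 6)))*(-5 + 10) = (-15*64)*(-5 + 10) = -960*5 = -4800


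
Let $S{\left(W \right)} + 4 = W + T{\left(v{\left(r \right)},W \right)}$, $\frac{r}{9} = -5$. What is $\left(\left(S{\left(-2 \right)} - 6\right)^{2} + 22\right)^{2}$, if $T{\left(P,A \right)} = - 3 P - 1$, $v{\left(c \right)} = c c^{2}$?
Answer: $5584092107393024360356$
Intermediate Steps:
$r = -45$ ($r = 9 \left(-5\right) = -45$)
$v{\left(c \right)} = c^{3}$
$T{\left(P,A \right)} = -1 - 3 P$
$S{\left(W \right)} = 273370 + W$ ($S{\left(W \right)} = -4 - \left(1 - 273375 - W\right) = -4 + \left(W - -273374\right) = -4 + \left(W + \left(-1 + 273375\right)\right) = -4 + \left(W + 273374\right) = -4 + \left(273374 + W\right) = 273370 + W$)
$\left(\left(S{\left(-2 \right)} - 6\right)^{2} + 22\right)^{2} = \left(\left(\left(273370 - 2\right) - 6\right)^{2} + 22\right)^{2} = \left(\left(273368 - 6\right)^{2} + 22\right)^{2} = \left(273362^{2} + 22\right)^{2} = \left(74726783044 + 22\right)^{2} = 74726783066^{2} = 5584092107393024360356$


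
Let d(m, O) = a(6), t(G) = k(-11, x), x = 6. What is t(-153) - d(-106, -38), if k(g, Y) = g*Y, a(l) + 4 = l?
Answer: -68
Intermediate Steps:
a(l) = -4 + l
k(g, Y) = Y*g
t(G) = -66 (t(G) = 6*(-11) = -66)
d(m, O) = 2 (d(m, O) = -4 + 6 = 2)
t(-153) - d(-106, -38) = -66 - 1*2 = -66 - 2 = -68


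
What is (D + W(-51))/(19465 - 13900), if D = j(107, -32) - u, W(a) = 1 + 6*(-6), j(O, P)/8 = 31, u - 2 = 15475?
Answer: -96/35 ≈ -2.7429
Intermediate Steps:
u = 15477 (u = 2 + 15475 = 15477)
j(O, P) = 248 (j(O, P) = 8*31 = 248)
W(a) = -35 (W(a) = 1 - 36 = -35)
D = -15229 (D = 248 - 1*15477 = 248 - 15477 = -15229)
(D + W(-51))/(19465 - 13900) = (-15229 - 35)/(19465 - 13900) = -15264/5565 = -15264*1/5565 = -96/35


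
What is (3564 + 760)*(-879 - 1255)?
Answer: -9227416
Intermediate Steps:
(3564 + 760)*(-879 - 1255) = 4324*(-2134) = -9227416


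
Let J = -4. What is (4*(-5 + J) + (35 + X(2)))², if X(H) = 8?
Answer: 49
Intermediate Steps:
(4*(-5 + J) + (35 + X(2)))² = (4*(-5 - 4) + (35 + 8))² = (4*(-9) + 43)² = (-36 + 43)² = 7² = 49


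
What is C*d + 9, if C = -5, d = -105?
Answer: 534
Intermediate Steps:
C*d + 9 = -5*(-105) + 9 = 525 + 9 = 534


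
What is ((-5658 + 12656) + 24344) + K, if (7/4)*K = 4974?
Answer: 239290/7 ≈ 34184.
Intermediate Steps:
K = 19896/7 (K = (4/7)*4974 = 19896/7 ≈ 2842.3)
((-5658 + 12656) + 24344) + K = ((-5658 + 12656) + 24344) + 19896/7 = (6998 + 24344) + 19896/7 = 31342 + 19896/7 = 239290/7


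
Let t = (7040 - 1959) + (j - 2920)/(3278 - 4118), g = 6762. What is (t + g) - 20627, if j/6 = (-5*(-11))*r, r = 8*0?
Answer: -184391/21 ≈ -8780.5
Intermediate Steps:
r = 0
j = 0 (j = 6*(-5*(-11)*0) = 6*(55*0) = 6*0 = 0)
t = 106774/21 (t = (7040 - 1959) + (0 - 2920)/(3278 - 4118) = 5081 - 2920/(-840) = 5081 - 2920*(-1/840) = 5081 + 73/21 = 106774/21 ≈ 5084.5)
(t + g) - 20627 = (106774/21 + 6762) - 20627 = 248776/21 - 20627 = -184391/21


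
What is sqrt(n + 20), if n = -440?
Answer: 2*I*sqrt(105) ≈ 20.494*I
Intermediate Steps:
sqrt(n + 20) = sqrt(-440 + 20) = sqrt(-420) = 2*I*sqrt(105)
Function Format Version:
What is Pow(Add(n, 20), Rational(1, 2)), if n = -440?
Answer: Mul(2, I, Pow(105, Rational(1, 2))) ≈ Mul(20.494, I)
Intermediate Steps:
Pow(Add(n, 20), Rational(1, 2)) = Pow(Add(-440, 20), Rational(1, 2)) = Pow(-420, Rational(1, 2)) = Mul(2, I, Pow(105, Rational(1, 2)))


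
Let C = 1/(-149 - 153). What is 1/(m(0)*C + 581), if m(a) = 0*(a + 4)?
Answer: 1/581 ≈ 0.0017212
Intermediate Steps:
m(a) = 0 (m(a) = 0*(4 + a) = 0)
C = -1/302 (C = 1/(-302) = -1/302 ≈ -0.0033113)
1/(m(0)*C + 581) = 1/(0*(-1/302) + 581) = 1/(0 + 581) = 1/581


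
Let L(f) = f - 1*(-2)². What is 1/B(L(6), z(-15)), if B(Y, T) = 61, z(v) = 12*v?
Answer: 1/61 ≈ 0.016393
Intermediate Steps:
L(f) = -4 + f (L(f) = f - 1*4 = f - 4 = -4 + f)
1/B(L(6), z(-15)) = 1/61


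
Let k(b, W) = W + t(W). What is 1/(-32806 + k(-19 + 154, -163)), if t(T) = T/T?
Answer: -1/32968 ≈ -3.0332e-5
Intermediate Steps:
t(T) = 1
k(b, W) = 1 + W (k(b, W) = W + 1 = 1 + W)
1/(-32806 + k(-19 + 154, -163)) = 1/(-32806 + (1 - 163)) = 1/(-32806 - 162) = 1/(-32968) = -1/32968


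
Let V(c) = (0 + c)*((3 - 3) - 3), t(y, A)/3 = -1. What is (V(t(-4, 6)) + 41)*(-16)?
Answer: -800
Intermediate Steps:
t(y, A) = -3 (t(y, A) = 3*(-1) = -3)
V(c) = -3*c (V(c) = c*(0 - 3) = c*(-3) = -3*c)
(V(t(-4, 6)) + 41)*(-16) = (-3*(-3) + 41)*(-16) = (9 + 41)*(-16) = 50*(-16) = -800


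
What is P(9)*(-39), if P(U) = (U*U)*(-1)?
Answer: 3159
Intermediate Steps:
P(U) = -U² (P(U) = U²*(-1) = -U²)
P(9)*(-39) = -1*9²*(-39) = -1*81*(-39) = -81*(-39) = 3159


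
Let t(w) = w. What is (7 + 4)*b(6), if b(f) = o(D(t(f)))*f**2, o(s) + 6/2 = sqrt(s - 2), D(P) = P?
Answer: -396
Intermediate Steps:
o(s) = -3 + sqrt(-2 + s) (o(s) = -3 + sqrt(s - 2) = -3 + sqrt(-2 + s))
b(f) = f**2*(-3 + sqrt(-2 + f)) (b(f) = (-3 + sqrt(-2 + f))*f**2 = f**2*(-3 + sqrt(-2 + f)))
(7 + 4)*b(6) = (7 + 4)*(6**2*(-3 + sqrt(-2 + 6))) = 11*(36*(-3 + sqrt(4))) = 11*(36*(-3 + 2)) = 11*(36*(-1)) = 11*(-36) = -396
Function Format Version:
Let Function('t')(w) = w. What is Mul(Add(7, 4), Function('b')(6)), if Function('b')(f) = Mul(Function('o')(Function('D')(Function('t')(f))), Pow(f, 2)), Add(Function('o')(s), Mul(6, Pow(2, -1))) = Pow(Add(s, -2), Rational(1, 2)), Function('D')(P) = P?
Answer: -396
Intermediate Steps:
Function('o')(s) = Add(-3, Pow(Add(-2, s), Rational(1, 2))) (Function('o')(s) = Add(-3, Pow(Add(s, -2), Rational(1, 2))) = Add(-3, Pow(Add(-2, s), Rational(1, 2))))
Function('b')(f) = Mul(Pow(f, 2), Add(-3, Pow(Add(-2, f), Rational(1, 2)))) (Function('b')(f) = Mul(Add(-3, Pow(Add(-2, f), Rational(1, 2))), Pow(f, 2)) = Mul(Pow(f, 2), Add(-3, Pow(Add(-2, f), Rational(1, 2)))))
Mul(Add(7, 4), Function('b')(6)) = Mul(Add(7, 4), Mul(Pow(6, 2), Add(-3, Pow(Add(-2, 6), Rational(1, 2))))) = Mul(11, Mul(36, Add(-3, Pow(4, Rational(1, 2))))) = Mul(11, Mul(36, Add(-3, 2))) = Mul(11, Mul(36, -1)) = Mul(11, -36) = -396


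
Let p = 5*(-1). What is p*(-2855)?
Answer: 14275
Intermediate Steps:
p = -5
p*(-2855) = -5*(-2855) = 14275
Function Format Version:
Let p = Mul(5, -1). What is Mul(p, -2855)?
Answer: 14275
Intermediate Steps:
p = -5
Mul(p, -2855) = Mul(-5, -2855) = 14275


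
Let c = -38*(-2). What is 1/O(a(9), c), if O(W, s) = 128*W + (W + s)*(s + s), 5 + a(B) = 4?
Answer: 1/11272 ≈ 8.8715e-5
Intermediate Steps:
a(B) = -1 (a(B) = -5 + 4 = -1)
c = 76
O(W, s) = 128*W + 2*s*(W + s) (O(W, s) = 128*W + (W + s)*(2*s) = 128*W + 2*s*(W + s))
1/O(a(9), c) = 1/(2*76**2 + 128*(-1) + 2*(-1)*76) = 1/(2*5776 - 128 - 152) = 1/(11552 - 128 - 152) = 1/11272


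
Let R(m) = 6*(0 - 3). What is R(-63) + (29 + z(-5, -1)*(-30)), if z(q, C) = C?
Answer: 41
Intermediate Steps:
R(m) = -18 (R(m) = 6*(-3) = -18)
R(-63) + (29 + z(-5, -1)*(-30)) = -18 + (29 - 1*(-30)) = -18 + (29 + 30) = -18 + 59 = 41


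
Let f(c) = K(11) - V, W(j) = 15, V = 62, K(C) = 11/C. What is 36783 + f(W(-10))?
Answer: 36722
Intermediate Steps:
f(c) = -61 (f(c) = 11/11 - 1*62 = 11*(1/11) - 62 = 1 - 62 = -61)
36783 + f(W(-10)) = 36783 - 61 = 36722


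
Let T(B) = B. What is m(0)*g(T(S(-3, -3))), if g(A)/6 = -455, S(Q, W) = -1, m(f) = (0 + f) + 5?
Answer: -13650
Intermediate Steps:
m(f) = 5 + f (m(f) = f + 5 = 5 + f)
g(A) = -2730 (g(A) = 6*(-455) = -2730)
m(0)*g(T(S(-3, -3))) = (5 + 0)*(-2730) = 5*(-2730) = -13650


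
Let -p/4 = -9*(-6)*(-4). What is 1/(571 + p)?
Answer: 1/1435 ≈ 0.00069686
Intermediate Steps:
p = 864 (p = -4*(-9*(-6))*(-4) = -216*(-4) = -4*(-216) = 864)
1/(571 + p) = 1/(571 + 864) = 1/1435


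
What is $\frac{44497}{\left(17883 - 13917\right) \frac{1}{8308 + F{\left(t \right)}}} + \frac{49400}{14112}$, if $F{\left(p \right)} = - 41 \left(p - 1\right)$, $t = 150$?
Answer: $\frac{28771659157}{1166004} \approx 24675.0$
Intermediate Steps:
$F{\left(p \right)} = 41 - 41 p$ ($F{\left(p \right)} = - 41 \left(-1 + p\right) = 41 - 41 p$)
$\frac{44497}{\left(17883 - 13917\right) \frac{1}{8308 + F{\left(t \right)}}} + \frac{49400}{14112} = \frac{44497}{\left(17883 - 13917\right) \frac{1}{8308 + \left(41 - 6150\right)}} + \frac{49400}{14112} = \frac{44497}{3966 \frac{1}{8308 + \left(41 - 6150\right)}} + 49400 \cdot \frac{1}{14112} = \frac{44497}{3966 \frac{1}{8308 - 6109}} + \frac{6175}{1764} = \frac{44497}{3966 \cdot \frac{1}{2199}} + \frac{6175}{1764} = \frac{44497}{\frac{1322}{733}} + \frac{6175}{1764} = 44497 \cdot \frac{733}{1322} + \frac{6175}{1764} = \frac{32616301}{1322} + \frac{6175}{1764} = \frac{28771659157}{1166004}$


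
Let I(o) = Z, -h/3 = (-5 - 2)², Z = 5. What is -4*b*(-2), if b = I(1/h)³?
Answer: 1000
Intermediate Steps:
h = -147 (h = -3*(-5 - 2)² = -3*(-7)² = -3*49 = -147)
I(o) = 5
b = 125 (b = 5³ = 125)
-4*b*(-2) = -4*125*(-2) = -500*(-2) = 1000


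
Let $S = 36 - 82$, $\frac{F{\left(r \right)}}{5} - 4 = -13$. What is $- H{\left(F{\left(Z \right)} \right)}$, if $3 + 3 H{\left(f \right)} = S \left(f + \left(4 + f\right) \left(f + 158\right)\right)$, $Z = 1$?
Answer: $- \frac{215185}{3} \approx -71728.0$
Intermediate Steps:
$F{\left(r \right)} = -45$ ($F{\left(r \right)} = 20 + 5 \left(-13\right) = 20 - 65 = -45$)
$S = -46$ ($S = 36 - 82 = -46$)
$H{\left(f \right)} = -1 - \frac{46 f}{3} - \frac{46 \left(4 + f\right) \left(158 + f\right)}{3}$ ($H{\left(f \right)} = -1 + \frac{\left(-46\right) \left(f + \left(4 + f\right) \left(f + 158\right)\right)}{3} = -1 + \frac{\left(-46\right) \left(f + \left(4 + f\right) \left(158 + f\right)\right)}{3} = -1 + \frac{- 46 f - 46 \left(4 + f\right) \left(158 + f\right)}{3} = -1 - \left(\frac{46 f}{3} + \frac{46 \left(4 + f\right) \left(158 + f\right)}{3}\right) = -1 - \frac{46 f}{3} - \frac{46 \left(4 + f\right) \left(158 + f\right)}{3}$)
$- H{\left(F{\left(Z \right)} \right)} = - (- \frac{29075}{3} - -112470 - \frac{46 \left(-45\right)^{2}}{3}) = - (- \frac{29075}{3} + 112470 - 31050) = \left(-1\right) \frac{215185}{3} = - \frac{215185}{3}$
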